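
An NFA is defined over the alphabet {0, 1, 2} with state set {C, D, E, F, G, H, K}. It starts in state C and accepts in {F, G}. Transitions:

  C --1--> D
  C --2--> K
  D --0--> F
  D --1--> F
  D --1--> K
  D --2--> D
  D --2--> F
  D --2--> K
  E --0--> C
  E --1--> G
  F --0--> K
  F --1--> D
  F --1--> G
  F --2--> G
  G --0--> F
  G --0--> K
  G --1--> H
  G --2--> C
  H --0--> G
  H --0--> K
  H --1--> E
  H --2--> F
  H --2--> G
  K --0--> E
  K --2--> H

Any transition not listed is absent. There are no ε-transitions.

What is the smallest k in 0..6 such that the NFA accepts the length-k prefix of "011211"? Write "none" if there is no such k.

none

Start in {C}.
Read '0': C→∅; now ∅.
The set is empty and remains empty for the remaining 5 symbols.
No reachable set along the way intersects F.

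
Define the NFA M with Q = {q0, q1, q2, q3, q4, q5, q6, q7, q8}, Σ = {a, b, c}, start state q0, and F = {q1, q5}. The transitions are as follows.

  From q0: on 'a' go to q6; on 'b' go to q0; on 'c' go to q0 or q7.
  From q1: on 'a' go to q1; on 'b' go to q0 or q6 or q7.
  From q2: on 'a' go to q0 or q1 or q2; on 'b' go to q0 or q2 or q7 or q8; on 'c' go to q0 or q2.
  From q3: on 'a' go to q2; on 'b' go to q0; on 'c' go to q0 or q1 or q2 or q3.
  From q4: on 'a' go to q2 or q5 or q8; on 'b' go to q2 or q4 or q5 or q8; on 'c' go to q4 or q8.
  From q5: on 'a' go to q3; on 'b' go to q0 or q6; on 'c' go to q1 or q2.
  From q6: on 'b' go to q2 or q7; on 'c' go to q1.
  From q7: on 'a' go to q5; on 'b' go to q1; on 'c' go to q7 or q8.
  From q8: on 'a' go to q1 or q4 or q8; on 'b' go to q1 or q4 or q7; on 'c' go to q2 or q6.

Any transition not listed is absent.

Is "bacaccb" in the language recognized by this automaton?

Start in {q0}.
Read 'b': {q0} → {q0}.
Read 'a': {q0} → {q6}.
Read 'c': {q6} → {q1}.
Read 'a': {q1} → {q1}.
Read 'c': {q1} → ∅.
The set is empty and remains empty for the remaining 2 symbols.
The final set ∅ contains no accepting state.

No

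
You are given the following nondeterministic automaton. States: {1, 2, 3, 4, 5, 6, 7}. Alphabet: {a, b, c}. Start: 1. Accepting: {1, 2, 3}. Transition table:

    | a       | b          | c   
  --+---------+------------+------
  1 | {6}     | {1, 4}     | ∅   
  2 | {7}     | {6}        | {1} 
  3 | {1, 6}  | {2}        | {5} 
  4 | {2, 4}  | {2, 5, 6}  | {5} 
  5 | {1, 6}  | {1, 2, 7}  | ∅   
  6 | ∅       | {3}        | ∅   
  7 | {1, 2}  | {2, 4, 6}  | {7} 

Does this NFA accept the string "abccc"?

No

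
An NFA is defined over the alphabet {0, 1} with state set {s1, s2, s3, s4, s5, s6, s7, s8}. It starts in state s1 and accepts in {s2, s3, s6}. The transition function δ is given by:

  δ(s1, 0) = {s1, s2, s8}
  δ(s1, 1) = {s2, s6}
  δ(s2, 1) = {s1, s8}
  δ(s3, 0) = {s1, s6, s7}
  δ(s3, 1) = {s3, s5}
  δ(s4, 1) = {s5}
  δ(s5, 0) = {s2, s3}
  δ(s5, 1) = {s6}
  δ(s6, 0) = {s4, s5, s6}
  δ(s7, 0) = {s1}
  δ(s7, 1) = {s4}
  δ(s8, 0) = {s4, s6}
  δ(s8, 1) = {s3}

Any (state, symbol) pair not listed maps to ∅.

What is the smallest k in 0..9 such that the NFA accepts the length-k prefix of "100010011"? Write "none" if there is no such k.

1

Start in {s1}.
Read '1': {s1} → {s2, s6}.
None of the earlier sets intersect F, but {s2, s6} does.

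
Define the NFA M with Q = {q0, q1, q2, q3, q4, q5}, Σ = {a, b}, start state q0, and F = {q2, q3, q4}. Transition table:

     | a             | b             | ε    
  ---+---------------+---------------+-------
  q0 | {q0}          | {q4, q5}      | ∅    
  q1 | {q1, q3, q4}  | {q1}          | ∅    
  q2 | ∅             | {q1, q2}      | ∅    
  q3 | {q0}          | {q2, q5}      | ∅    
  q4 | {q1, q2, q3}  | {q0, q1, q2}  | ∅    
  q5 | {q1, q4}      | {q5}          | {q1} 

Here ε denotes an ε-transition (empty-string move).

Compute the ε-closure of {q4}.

{q4}

Begin with {q4}.
No ε-moves leave this set, so the closure equals the set itself.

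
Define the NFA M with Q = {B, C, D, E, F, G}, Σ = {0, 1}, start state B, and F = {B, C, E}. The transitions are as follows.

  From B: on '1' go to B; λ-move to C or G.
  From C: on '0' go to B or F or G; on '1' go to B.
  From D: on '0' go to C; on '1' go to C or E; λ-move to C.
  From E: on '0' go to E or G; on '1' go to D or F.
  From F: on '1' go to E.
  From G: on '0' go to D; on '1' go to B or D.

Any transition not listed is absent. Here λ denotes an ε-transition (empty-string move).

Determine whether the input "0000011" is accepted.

Yes

Start: ε-closure({B}) = {B, C, G}.
Read '0': {B, C, G} → {B, C, D, F, G}.
Read '0': {B, C, D, F, G} → {B, C, D, F, G}.
Read '0': {B, C, D, F, G} → {B, C, D, F, G}.
Read '0': {B, C, D, F, G} → {B, C, D, F, G}.
Read '0': {B, C, D, F, G} → {B, C, D, F, G}.
Read '1': {B, C, D, F, G} → {B, C, D, E, G}.
Read '1': {B, C, D, E, G} → {B, C, D, E, F, G}.
The final set {B, C, D, E, F, G} contains the accepting states B, C, E.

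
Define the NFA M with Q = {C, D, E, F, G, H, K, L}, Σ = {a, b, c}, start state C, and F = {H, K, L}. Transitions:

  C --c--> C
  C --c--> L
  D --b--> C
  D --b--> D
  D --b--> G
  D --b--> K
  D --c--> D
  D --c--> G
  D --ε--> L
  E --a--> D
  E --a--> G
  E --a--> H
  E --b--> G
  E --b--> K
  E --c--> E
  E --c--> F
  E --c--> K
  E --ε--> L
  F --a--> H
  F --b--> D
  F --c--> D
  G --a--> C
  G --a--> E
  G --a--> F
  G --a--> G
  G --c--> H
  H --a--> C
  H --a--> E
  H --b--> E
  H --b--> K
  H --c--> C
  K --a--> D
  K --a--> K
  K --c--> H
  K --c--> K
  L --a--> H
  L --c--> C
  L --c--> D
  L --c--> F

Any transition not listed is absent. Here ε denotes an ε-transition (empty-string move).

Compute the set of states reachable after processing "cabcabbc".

Start in {C}.
Read 'c': C→{C, L}; now {C, L}.
Read 'a': C→∅, L→{H}; now {H}.
Read 'b': H→{E, K}; union {E, K}; ε-closure = {E, K, L}.
Read 'c': E→{E, F, K}, K→{H, K}, L→{C, D, F}; union {C, D, E, F, H, K}; ε-closure = {C, D, E, F, H, K, L}.
Read 'a': C→∅, D→∅, E→{D, G, H}, F→{H}, H→{C, E}, K→{D, K}, L→{H}; union {C, D, E, G, H, K}; ε-closure = {C, D, E, G, H, K, L}.
Read 'b': C→∅, D→{C, D, G, K}, E→{G, K}, G→∅, H→{E, K}, K→∅, L→∅; union {C, D, E, G, K}; ε-closure = {C, D, E, G, K, L}.
Read 'b': C→∅, D→{C, D, G, K}, E→{G, K}, G→∅, K→∅, L→∅; union {C, D, G, K}; ε-closure = {C, D, G, K, L}.
Read 'c': C→{C, L}, D→{D, G}, G→{H}, K→{H, K}, L→{C, D, F}; now {C, D, F, G, H, K, L}.

{C, D, F, G, H, K, L}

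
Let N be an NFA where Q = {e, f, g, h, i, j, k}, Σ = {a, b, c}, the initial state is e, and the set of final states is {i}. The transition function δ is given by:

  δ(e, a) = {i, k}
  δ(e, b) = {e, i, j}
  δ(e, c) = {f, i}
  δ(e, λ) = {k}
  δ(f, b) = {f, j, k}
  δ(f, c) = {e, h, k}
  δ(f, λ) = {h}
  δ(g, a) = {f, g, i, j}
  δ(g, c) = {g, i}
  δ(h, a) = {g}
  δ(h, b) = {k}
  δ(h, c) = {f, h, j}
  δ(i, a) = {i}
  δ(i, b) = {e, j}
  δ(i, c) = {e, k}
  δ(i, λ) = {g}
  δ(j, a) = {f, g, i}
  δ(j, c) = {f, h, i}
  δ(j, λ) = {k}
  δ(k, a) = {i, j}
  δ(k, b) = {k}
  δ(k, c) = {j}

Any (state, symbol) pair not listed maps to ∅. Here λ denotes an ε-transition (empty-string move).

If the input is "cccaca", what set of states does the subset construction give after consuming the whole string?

{f, g, h, i, j, k}

Start: ε-closure({e}) = {e, k}.
Read 'c': {e, k} → {f, g, h, i, j, k}.
Read 'c': {f, g, h, i, j, k} → {e, f, g, h, i, j, k}.
Read 'c': {e, f, g, h, i, j, k} → {e, f, g, h, i, j, k}.
Read 'a': {e, f, g, h, i, j, k} → {f, g, h, i, j, k}.
Read 'c': {f, g, h, i, j, k} → {e, f, g, h, i, j, k}.
Read 'a': {e, f, g, h, i, j, k} → {f, g, h, i, j, k}.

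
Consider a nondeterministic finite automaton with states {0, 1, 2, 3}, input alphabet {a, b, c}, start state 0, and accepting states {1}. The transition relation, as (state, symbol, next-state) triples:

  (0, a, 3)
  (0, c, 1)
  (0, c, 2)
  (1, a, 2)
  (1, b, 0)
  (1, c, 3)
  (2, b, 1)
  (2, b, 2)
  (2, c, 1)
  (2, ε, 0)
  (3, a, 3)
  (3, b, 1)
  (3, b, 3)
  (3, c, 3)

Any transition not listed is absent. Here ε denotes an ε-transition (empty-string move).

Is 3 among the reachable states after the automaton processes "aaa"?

Yes

Start in {0}.
Read 'a': 0→{3}; now {3}.
Read 'a': 3→{3}; now {3}.
Read 'a': 3→{3}; now {3}.
State 3 is in {3}.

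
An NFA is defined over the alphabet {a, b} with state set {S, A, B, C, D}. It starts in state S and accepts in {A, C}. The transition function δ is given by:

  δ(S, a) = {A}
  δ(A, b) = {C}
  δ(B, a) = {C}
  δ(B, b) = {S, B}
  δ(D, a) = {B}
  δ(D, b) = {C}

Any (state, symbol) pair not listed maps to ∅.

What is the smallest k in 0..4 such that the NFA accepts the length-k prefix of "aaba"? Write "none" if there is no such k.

Start in {S}.
Read 'a': S→{A}; now {A}.
None of the earlier sets intersect F, but {A} does.

1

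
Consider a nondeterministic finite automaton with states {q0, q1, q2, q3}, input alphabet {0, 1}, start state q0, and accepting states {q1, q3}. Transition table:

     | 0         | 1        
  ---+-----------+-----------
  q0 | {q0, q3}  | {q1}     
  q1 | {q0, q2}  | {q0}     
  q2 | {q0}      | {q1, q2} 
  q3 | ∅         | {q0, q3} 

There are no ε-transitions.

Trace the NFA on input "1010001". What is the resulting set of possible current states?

Start in {q0}.
Read '1': {q0} → {q1}.
Read '0': {q1} → {q0, q2}.
Read '1': {q0, q2} → {q1, q2}.
Read '0': {q1, q2} → {q0, q2}.
Read '0': {q0, q2} → {q0, q3}.
Read '0': {q0, q3} → {q0, q3}.
Read '1': {q0, q3} → {q0, q1, q3}.

{q0, q1, q3}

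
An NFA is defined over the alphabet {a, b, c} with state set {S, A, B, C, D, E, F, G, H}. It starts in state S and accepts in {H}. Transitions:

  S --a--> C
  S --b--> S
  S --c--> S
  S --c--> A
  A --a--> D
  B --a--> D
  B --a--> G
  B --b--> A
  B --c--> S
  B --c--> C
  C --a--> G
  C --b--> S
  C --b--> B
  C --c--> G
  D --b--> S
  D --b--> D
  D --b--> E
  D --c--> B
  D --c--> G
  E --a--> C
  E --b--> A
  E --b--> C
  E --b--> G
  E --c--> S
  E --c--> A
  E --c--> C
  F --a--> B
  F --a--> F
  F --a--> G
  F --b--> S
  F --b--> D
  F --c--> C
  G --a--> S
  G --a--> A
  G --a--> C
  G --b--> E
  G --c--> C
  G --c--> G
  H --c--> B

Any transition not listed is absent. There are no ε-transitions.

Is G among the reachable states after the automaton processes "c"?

No

Start in {S}.
Read 'c': {S} → {S, A}.
State G is not in {S, A}.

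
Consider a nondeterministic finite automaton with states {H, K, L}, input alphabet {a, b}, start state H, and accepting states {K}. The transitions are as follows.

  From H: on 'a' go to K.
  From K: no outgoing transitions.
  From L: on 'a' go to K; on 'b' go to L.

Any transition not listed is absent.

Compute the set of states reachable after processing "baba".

∅

Start in {H}.
Read 'b': H→∅; now ∅.
The set is empty and remains empty for the remaining 3 symbols.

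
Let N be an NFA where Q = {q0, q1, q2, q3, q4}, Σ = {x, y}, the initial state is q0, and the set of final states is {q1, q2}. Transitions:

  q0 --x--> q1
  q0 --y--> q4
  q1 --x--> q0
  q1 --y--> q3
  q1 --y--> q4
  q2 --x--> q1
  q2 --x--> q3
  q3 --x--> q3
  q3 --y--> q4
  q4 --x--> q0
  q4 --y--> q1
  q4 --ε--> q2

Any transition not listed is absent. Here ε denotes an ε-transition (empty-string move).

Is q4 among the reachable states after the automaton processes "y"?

Start in {q0}.
Read 'y': {q0} → {q2, q4}.
State q4 is in {q2, q4}.

Yes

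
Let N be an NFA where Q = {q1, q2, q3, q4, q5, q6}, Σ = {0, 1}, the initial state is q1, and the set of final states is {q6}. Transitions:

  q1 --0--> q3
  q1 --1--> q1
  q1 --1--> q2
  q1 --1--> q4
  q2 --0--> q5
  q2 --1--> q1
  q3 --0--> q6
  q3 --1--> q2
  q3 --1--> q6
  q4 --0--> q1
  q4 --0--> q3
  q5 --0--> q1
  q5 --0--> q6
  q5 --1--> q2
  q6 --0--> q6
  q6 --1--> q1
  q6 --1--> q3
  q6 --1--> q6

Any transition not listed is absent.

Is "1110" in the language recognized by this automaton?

No

Start in {q1}.
Read '1': {q1} → {q1, q2, q4}.
Read '1': {q1, q2, q4} → {q1, q2, q4}.
Read '1': {q1, q2, q4} → {q1, q2, q4}.
Read '0': {q1, q2, q4} → {q1, q3, q5}.
The final set {q1, q3, q5} contains no accepting state.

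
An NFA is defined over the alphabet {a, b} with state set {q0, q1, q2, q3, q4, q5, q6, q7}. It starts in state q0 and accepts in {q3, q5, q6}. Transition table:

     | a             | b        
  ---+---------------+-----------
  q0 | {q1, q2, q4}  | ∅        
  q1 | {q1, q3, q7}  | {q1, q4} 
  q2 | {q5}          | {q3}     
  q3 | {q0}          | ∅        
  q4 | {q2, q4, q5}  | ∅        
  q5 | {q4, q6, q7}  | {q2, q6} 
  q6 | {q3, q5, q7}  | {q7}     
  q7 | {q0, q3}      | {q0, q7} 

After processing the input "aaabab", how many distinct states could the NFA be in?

Start in {q0}.
Read 'a': q0→{q1, q2, q4}; now {q1, q2, q4}.
Read 'a': q1→{q1, q3, q7}, q2→{q5}, q4→{q2, q4, q5}; now {q1, q2, q3, q4, q5, q7}.
Read 'a': q1→{q1, q3, q7}, q2→{q5}, q3→{q0}, q4→{q2, q4, q5}, q5→{q4, q6, q7}, q7→{q0, q3}; now {q0, q1, q2, q3, q4, q5, q6, q7}.
Read 'b': q0→∅, q1→{q1, q4}, q2→{q3}, q3→∅, q4→∅, q5→{q2, q6}, q6→{q7}, q7→{q0, q7}; now {q0, q1, q2, q3, q4, q6, q7}.
Read 'a': q0→{q1, q2, q4}, q1→{q1, q3, q7}, q2→{q5}, q3→{q0}, q4→{q2, q4, q5}, q6→{q3, q5, q7}, q7→{q0, q3}; now {q0, q1, q2, q3, q4, q5, q7}.
Read 'b': q0→∅, q1→{q1, q4}, q2→{q3}, q3→∅, q4→∅, q5→{q2, q6}, q7→{q0, q7}; now {q0, q1, q2, q3, q4, q6, q7}.
That set has 7 states.

7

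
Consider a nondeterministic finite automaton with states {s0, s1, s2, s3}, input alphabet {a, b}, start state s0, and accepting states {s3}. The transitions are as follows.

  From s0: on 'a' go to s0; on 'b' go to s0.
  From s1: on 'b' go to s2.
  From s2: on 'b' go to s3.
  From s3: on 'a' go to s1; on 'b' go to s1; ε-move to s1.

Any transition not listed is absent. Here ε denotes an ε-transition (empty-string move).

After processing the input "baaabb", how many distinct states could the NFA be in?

Start in {s0}.
Read 'b': s0→{s0}; now {s0}.
Read 'a': s0→{s0}; now {s0}.
Read 'a': s0→{s0}; now {s0}.
Read 'a': s0→{s0}; now {s0}.
Read 'b': s0→{s0}; now {s0}.
Read 'b': s0→{s0}; now {s0}.
That set has 1 state.

1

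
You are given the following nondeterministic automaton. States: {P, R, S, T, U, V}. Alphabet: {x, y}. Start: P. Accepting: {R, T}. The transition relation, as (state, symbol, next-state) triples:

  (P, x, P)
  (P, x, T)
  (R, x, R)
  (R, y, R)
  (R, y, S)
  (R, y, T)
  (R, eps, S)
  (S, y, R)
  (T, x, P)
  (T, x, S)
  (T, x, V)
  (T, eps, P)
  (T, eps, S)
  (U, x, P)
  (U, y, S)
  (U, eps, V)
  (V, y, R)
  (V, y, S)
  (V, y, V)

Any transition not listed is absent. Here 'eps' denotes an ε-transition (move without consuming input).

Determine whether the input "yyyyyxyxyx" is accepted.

No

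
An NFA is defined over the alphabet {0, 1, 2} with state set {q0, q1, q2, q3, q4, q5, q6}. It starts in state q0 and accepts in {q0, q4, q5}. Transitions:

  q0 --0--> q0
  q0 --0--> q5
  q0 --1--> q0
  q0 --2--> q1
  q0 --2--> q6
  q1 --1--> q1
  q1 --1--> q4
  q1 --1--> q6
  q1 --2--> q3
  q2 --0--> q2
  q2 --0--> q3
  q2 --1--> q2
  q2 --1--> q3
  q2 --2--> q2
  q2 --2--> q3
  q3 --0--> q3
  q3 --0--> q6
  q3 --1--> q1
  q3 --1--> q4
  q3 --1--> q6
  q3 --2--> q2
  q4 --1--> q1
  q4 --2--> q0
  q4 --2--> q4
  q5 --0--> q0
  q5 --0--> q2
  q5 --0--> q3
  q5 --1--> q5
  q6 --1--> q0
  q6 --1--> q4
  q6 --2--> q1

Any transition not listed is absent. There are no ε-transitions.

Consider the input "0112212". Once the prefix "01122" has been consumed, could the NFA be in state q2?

Start in {q0}.
Read '0': {q0} → {q0, q5}.
Read '1': {q0, q5} → {q0, q5}.
Read '1': {q0, q5} → {q0, q5}.
Read '2': {q0, q5} → {q1, q6}.
Read '2': {q1, q6} → {q1, q3}.
State q2 is not in {q1, q3}.

No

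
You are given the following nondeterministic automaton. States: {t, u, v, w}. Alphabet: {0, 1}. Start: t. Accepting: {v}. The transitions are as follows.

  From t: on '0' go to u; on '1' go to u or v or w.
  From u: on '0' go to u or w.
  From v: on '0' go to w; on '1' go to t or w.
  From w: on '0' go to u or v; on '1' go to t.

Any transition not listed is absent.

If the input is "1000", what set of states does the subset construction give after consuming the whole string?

Start in {t}.
Read '1': {t} → {u, v, w}.
Read '0': {u, v, w} → {u, v, w}.
Read '0': {u, v, w} → {u, v, w}.
Read '0': {u, v, w} → {u, v, w}.

{u, v, w}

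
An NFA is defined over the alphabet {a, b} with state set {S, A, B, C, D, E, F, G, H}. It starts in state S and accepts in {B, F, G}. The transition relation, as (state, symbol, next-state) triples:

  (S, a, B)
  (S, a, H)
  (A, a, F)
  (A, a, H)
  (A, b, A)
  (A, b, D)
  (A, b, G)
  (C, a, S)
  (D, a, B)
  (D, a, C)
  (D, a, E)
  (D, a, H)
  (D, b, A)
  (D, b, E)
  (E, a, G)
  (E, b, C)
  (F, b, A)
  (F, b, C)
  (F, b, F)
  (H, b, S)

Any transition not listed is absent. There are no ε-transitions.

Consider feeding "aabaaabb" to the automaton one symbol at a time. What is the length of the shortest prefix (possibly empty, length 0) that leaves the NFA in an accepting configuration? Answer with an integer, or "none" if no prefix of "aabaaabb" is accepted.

Start in {S}.
Read 'a': S→{B, H}; now {B, H}.
None of the earlier sets intersect F, but {B, H} does.

1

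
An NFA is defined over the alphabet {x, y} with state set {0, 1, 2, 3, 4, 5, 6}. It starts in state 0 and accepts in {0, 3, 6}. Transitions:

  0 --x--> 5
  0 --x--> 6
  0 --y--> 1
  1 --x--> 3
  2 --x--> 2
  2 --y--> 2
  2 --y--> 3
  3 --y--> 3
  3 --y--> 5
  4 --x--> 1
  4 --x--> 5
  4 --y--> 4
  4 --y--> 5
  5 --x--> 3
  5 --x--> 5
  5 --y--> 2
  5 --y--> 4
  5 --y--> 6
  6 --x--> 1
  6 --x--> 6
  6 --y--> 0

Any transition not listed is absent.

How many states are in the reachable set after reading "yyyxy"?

Start in {0}.
Read 'y': {0} → {1}.
Read 'y': {1} → ∅.
The set is empty and remains empty for the remaining 3 symbols.
That set has 0 states.

0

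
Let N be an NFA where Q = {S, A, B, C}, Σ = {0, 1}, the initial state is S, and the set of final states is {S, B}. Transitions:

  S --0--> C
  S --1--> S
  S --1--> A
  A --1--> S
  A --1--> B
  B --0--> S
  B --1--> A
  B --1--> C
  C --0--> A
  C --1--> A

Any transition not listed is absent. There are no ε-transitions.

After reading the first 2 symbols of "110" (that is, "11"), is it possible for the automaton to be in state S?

Yes

Start in {S}.
Read '1': {S} → {S, A}.
Read '1': {S, A} → {S, A, B}.
State S is in {S, A, B}.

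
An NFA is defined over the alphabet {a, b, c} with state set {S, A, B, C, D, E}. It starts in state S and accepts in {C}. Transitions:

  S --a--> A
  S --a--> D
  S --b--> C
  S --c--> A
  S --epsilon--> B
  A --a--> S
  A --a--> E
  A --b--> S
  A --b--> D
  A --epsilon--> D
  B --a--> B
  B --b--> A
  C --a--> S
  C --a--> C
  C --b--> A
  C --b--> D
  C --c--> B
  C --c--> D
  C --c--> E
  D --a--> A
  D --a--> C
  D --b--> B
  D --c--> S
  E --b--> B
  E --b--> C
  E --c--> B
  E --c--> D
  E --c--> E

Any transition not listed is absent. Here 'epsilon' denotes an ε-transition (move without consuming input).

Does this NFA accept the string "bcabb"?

Start: ε-closure({S}) = {S, B}.
Read 'b': S→{C}, B→{A}; union {A, C}; ε-closure = {A, C, D}.
Read 'c': A→∅, C→{B, D, E}, D→{S}; now {S, B, D, E}.
Read 'a': S→{A, D}, B→{B}, D→{A, C}, E→∅; now {A, B, C, D}.
Read 'b': A→{S, D}, B→{A}, C→{A, D}, D→{B}; now {S, A, B, D}.
Read 'b': S→{C}, A→{S, D}, B→{A}, D→{B}; now {S, A, B, C, D}.
The final set {S, A, B, C, D} contains the accepting state C.

Yes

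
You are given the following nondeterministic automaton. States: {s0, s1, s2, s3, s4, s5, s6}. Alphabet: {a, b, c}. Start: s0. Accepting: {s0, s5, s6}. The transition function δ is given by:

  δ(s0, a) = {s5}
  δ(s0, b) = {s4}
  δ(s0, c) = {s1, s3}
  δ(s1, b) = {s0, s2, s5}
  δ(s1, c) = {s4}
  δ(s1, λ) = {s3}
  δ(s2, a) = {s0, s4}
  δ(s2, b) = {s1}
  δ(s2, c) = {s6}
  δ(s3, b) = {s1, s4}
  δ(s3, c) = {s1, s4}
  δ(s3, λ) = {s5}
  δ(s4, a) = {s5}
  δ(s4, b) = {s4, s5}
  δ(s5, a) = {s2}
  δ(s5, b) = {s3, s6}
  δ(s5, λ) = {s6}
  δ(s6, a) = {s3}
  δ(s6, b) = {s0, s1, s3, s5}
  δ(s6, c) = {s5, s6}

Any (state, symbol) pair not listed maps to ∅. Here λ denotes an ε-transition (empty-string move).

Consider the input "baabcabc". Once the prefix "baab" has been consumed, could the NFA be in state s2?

Start in {s0}.
Read 'b': {s0} → {s4}.
Read 'a': {s4} → {s5, s6}.
Read 'a': {s5, s6} → {s2, s3, s5, s6}.
Read 'b': {s2, s3, s5, s6} → {s0, s1, s3, s4, s5, s6}.
State s2 is not in {s0, s1, s3, s4, s5, s6}.

No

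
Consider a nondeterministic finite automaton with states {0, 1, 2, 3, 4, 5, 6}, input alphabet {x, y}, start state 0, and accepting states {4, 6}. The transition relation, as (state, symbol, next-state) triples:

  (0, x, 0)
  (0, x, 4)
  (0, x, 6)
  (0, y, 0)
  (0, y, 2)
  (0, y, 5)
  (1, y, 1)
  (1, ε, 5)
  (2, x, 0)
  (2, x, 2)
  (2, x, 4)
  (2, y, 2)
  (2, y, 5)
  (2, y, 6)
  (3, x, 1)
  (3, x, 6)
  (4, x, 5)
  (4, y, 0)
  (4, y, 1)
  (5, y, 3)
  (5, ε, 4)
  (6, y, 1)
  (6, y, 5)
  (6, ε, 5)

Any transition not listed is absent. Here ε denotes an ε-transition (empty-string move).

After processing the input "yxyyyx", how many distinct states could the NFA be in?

6

Start in {0}.
Read 'y': 0→{0, 2, 5}; union {0, 2, 5}; ε-closure = {0, 2, 4, 5}.
Read 'x': 0→{0, 4, 6}, 2→{0, 2, 4}, 4→{5}, 5→∅; now {0, 2, 4, 5, 6}.
Read 'y': 0→{0, 2, 5}, 2→{2, 5, 6}, 4→{0, 1}, 5→{3}, 6→{1, 5}; union {0, 1, 2, 3, 5, 6}; ε-closure = {0, 1, 2, 3, 4, 5, 6}.
Read 'y': 0→{0, 2, 5}, 1→{1}, 2→{2, 5, 6}, 3→∅, 4→{0, 1}, 5→{3}, 6→{1, 5}; union {0, 1, 2, 3, 5, 6}; ε-closure = {0, 1, 2, 3, 4, 5, 6}.
Read 'y': 0→{0, 2, 5}, 1→{1}, 2→{2, 5, 6}, 3→∅, 4→{0, 1}, 5→{3}, 6→{1, 5}; union {0, 1, 2, 3, 5, 6}; ε-closure = {0, 1, 2, 3, 4, 5, 6}.
Read 'x': 0→{0, 4, 6}, 1→∅, 2→{0, 2, 4}, 3→{1, 6}, 4→{5}, 5→∅, 6→∅; now {0, 1, 2, 4, 5, 6}.
That set has 6 states.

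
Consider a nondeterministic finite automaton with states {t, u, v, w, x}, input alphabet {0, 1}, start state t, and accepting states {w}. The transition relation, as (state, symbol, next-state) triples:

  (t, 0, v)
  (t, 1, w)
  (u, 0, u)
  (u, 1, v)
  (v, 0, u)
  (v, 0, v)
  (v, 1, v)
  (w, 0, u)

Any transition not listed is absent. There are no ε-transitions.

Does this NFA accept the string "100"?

No

Start in {t}.
Read '1': t→{w}; now {w}.
Read '0': w→{u}; now {u}.
Read '0': u→{u}; now {u}.
The final set {u} contains no accepting state.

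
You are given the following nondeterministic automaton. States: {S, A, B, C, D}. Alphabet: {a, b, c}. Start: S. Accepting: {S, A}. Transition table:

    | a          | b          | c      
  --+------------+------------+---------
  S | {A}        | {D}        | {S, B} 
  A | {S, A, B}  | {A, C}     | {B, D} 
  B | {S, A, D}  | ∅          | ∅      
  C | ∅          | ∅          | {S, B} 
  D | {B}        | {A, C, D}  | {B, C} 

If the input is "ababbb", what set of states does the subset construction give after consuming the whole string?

{A, C, D}

Start in {S}.
Read 'a': S→{A}; now {A}.
Read 'b': A→{A, C}; now {A, C}.
Read 'a': A→{S, A, B}, C→∅; now {S, A, B}.
Read 'b': S→{D}, A→{A, C}, B→∅; now {A, C, D}.
Read 'b': A→{A, C}, C→∅, D→{A, C, D}; now {A, C, D}.
Read 'b': A→{A, C}, C→∅, D→{A, C, D}; now {A, C, D}.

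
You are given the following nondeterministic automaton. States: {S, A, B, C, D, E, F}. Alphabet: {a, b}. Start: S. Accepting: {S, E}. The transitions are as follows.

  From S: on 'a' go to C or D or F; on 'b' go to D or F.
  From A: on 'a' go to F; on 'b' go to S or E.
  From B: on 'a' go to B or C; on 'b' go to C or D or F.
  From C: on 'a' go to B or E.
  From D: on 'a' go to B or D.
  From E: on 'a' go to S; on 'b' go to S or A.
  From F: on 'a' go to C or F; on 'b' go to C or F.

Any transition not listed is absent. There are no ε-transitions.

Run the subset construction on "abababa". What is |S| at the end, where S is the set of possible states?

Start in {S}.
Read 'a': {S} → {C, D, F}.
Read 'b': {C, D, F} → {C, F}.
Read 'a': {C, F} → {B, C, E, F}.
Read 'b': {B, C, E, F} → {S, A, C, D, F}.
Read 'a': {S, A, C, D, F} → {B, C, D, E, F}.
Read 'b': {B, C, D, E, F} → {S, A, C, D, F}.
Read 'a': {S, A, C, D, F} → {B, C, D, E, F}.
That set has 5 states.

5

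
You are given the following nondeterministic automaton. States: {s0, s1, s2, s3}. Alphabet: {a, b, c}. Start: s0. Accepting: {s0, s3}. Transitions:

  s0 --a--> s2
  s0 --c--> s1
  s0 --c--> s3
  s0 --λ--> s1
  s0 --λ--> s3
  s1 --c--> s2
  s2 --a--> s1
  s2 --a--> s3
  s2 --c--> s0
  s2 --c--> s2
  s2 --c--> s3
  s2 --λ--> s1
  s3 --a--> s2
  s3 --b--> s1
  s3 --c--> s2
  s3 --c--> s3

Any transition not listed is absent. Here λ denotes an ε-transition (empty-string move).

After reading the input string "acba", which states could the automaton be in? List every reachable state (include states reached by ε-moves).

Start: ε-closure({s0}) = {s0, s1, s3}.
Read 'a': {s0, s1, s3} → {s1, s2}.
Read 'c': {s1, s2} → {s0, s1, s2, s3}.
Read 'b': {s0, s1, s2, s3} → {s1}.
Read 'a': {s1} → ∅.

∅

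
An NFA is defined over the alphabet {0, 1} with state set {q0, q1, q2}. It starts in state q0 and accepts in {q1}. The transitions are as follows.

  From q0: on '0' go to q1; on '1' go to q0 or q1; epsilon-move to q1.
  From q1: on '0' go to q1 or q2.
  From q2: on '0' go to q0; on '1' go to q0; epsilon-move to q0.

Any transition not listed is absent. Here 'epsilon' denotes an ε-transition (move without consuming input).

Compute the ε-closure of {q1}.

Begin with {q1}.
No ε-moves leave this set, so the closure equals the set itself.

{q1}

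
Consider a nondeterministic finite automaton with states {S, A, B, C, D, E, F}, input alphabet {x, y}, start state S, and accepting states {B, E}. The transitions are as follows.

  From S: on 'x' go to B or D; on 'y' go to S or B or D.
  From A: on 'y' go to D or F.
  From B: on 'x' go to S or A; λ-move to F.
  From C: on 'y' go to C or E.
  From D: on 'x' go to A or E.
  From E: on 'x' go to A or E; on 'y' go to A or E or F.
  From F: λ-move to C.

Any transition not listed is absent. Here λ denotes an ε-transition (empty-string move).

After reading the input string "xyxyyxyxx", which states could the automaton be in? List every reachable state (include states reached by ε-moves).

{A, E}

Start in {S}.
Read 'x': S→{B, D}; union {B, D}; ε-closure = {B, C, D, F}.
Read 'y': B→∅, C→{C, E}, D→∅, F→∅; now {C, E}.
Read 'x': C→∅, E→{A, E}; now {A, E}.
Read 'y': A→{D, F}, E→{A, E, F}; union {A, D, E, F}; ε-closure = {A, C, D, E, F}.
Read 'y': A→{D, F}, C→{C, E}, D→∅, E→{A, E, F}, F→∅; now {A, C, D, E, F}.
Read 'x': A→∅, C→∅, D→{A, E}, E→{A, E}, F→∅; now {A, E}.
Read 'y': A→{D, F}, E→{A, E, F}; union {A, D, E, F}; ε-closure = {A, C, D, E, F}.
Read 'x': A→∅, C→∅, D→{A, E}, E→{A, E}, F→∅; now {A, E}.
Read 'x': A→∅, E→{A, E}; now {A, E}.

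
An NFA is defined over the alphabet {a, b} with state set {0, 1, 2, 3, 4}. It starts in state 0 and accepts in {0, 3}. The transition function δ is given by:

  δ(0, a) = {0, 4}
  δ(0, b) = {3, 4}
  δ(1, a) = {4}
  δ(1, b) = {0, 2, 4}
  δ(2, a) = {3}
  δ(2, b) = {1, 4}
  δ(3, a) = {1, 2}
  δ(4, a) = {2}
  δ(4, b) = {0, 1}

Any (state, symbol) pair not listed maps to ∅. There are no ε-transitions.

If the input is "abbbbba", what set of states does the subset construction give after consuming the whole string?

Start in {0}.
Read 'a': {0} → {0, 4}.
Read 'b': {0, 4} → {0, 1, 3, 4}.
Read 'b': {0, 1, 3, 4} → {0, 1, 2, 3, 4}.
Read 'b': {0, 1, 2, 3, 4} → {0, 1, 2, 3, 4}.
Read 'b': {0, 1, 2, 3, 4} → {0, 1, 2, 3, 4}.
Read 'b': {0, 1, 2, 3, 4} → {0, 1, 2, 3, 4}.
Read 'a': {0, 1, 2, 3, 4} → {0, 1, 2, 3, 4}.

{0, 1, 2, 3, 4}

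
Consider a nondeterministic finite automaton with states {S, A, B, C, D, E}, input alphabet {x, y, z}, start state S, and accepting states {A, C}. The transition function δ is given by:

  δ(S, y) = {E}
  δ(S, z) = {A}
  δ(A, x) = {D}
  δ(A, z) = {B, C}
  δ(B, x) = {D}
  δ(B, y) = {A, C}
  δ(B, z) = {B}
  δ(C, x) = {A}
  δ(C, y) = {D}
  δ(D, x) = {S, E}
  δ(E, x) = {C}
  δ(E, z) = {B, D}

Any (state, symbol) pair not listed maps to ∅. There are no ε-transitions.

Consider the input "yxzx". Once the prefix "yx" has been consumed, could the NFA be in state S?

Start in {S}.
Read 'y': S→{E}; now {E}.
Read 'x': E→{C}; now {C}.
State S is not in {C}.

No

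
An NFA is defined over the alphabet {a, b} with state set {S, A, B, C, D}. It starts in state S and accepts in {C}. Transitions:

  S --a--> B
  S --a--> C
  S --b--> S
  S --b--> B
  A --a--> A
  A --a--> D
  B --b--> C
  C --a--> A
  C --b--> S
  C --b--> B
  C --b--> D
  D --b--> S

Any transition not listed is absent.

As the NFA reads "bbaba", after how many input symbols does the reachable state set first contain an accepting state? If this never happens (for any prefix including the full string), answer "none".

2

Start in {S}.
Read 'b': S→{S, B}; now {S, B}.
Read 'b': S→{S, B}, B→{C}; now {S, B, C}.
None of the earlier sets intersect F, but {S, B, C} does.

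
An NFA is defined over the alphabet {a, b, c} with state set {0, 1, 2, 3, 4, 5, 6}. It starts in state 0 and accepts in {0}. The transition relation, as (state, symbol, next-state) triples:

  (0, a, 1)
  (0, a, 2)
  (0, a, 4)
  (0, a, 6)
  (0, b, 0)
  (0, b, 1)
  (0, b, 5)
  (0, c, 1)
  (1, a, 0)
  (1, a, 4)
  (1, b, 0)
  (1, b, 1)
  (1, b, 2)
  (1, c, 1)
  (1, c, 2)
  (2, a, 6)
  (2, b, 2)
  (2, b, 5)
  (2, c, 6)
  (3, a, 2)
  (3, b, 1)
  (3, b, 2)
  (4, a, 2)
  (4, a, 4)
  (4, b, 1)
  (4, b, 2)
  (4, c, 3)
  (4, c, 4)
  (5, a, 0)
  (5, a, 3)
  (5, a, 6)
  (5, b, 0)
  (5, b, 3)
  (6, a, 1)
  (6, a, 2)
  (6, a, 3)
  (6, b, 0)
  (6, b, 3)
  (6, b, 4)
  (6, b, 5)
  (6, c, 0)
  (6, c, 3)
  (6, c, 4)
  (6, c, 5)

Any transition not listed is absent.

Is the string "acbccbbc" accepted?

Start in {0}.
Read 'a': {0} → {1, 2, 4, 6}.
Read 'c': {1, 2, 4, 6} → {0, 1, 2, 3, 4, 5, 6}.
Read 'b': {0, 1, 2, 3, 4, 5, 6} → {0, 1, 2, 3, 4, 5}.
Read 'c': {0, 1, 2, 3, 4, 5} → {1, 2, 3, 4, 6}.
Read 'c': {1, 2, 3, 4, 6} → {0, 1, 2, 3, 4, 5, 6}.
Read 'b': {0, 1, 2, 3, 4, 5, 6} → {0, 1, 2, 3, 4, 5}.
Read 'b': {0, 1, 2, 3, 4, 5} → {0, 1, 2, 3, 5}.
Read 'c': {0, 1, 2, 3, 5} → {1, 2, 6}.
The final set {1, 2, 6} contains no accepting state.

No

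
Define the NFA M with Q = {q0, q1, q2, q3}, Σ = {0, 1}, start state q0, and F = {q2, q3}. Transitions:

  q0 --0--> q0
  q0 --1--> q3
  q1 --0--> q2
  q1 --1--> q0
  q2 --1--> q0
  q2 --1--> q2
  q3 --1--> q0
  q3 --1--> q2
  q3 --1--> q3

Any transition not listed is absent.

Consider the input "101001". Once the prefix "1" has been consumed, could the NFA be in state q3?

Start in {q0}.
Read '1': q0→{q3}; now {q3}.
State q3 is in {q3}.

Yes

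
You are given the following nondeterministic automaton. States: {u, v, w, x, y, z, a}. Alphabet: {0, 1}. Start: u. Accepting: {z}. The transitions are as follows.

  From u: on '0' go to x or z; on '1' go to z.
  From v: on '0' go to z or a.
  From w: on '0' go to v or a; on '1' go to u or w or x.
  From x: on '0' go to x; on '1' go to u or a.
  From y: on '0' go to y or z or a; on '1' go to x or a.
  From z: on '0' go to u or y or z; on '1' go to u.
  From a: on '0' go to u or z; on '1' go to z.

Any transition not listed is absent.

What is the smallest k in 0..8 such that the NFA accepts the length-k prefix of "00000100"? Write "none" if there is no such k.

1

Start in {u}.
Read '0': {u} → {x, z}.
None of the earlier sets intersect F, but {x, z} does.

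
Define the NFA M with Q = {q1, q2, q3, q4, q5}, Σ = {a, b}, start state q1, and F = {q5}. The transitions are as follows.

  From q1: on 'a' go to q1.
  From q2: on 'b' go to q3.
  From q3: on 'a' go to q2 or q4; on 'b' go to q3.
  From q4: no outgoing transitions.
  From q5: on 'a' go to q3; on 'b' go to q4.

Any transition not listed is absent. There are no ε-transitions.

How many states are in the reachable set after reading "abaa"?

0

Start in {q1}.
Read 'a': q1→{q1}; now {q1}.
Read 'b': q1→∅; now ∅.
The set is empty and remains empty for the remaining 2 symbols.
That set has 0 states.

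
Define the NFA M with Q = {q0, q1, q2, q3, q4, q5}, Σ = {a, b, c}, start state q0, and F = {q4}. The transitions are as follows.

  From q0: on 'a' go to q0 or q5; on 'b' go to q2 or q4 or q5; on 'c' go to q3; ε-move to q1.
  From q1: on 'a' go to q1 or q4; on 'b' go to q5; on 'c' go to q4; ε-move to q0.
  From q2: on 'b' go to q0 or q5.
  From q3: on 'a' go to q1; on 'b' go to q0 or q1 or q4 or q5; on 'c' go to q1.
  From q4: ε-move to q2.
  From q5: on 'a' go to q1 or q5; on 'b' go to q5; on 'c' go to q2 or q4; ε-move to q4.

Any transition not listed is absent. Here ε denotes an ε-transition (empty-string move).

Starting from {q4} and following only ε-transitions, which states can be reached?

{q2, q4}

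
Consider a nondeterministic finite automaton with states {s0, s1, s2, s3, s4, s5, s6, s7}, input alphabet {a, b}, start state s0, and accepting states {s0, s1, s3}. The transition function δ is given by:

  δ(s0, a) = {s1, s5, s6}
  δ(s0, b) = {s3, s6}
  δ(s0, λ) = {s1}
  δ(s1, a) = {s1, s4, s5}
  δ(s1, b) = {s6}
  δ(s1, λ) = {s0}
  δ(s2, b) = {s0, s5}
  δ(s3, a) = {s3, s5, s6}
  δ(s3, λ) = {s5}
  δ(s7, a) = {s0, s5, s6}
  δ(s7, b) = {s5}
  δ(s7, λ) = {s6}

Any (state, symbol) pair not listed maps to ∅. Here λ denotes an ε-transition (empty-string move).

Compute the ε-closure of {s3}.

Begin with {s3}.
ε-move s3 → s5; add s5.

{s3, s5}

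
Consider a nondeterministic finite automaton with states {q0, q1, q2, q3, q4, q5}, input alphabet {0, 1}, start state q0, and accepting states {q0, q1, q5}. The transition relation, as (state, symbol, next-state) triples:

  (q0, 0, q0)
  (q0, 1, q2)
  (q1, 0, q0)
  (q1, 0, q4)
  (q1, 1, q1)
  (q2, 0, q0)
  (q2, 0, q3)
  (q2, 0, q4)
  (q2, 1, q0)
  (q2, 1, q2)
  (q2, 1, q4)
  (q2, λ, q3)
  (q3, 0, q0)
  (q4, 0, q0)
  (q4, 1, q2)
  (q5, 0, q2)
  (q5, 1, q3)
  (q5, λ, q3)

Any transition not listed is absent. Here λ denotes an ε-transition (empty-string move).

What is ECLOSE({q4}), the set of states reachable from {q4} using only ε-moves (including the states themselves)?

Begin with {q4}.
No ε-moves leave this set, so the closure equals the set itself.

{q4}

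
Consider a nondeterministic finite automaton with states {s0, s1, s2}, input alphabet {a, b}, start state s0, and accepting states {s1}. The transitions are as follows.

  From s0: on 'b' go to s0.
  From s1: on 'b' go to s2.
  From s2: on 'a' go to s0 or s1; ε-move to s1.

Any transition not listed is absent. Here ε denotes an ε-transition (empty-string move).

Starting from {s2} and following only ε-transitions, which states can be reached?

{s1, s2}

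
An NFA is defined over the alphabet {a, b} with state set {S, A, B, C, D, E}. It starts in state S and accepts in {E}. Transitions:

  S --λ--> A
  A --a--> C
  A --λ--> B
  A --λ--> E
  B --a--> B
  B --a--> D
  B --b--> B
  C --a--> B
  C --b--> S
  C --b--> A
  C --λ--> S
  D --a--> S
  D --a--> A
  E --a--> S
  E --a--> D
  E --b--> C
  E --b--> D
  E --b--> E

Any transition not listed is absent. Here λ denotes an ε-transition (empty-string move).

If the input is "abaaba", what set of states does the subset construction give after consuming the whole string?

Start: ε-closure({S}) = {S, A, B, E}.
Read 'a': {S, A, B, E} → {S, A, B, C, D, E}.
Read 'b': {S, A, B, C, D, E} → {S, A, B, C, D, E}.
Read 'a': {S, A, B, C, D, E} → {S, A, B, C, D, E}.
Read 'a': {S, A, B, C, D, E} → {S, A, B, C, D, E}.
Read 'b': {S, A, B, C, D, E} → {S, A, B, C, D, E}.
Read 'a': {S, A, B, C, D, E} → {S, A, B, C, D, E}.

{S, A, B, C, D, E}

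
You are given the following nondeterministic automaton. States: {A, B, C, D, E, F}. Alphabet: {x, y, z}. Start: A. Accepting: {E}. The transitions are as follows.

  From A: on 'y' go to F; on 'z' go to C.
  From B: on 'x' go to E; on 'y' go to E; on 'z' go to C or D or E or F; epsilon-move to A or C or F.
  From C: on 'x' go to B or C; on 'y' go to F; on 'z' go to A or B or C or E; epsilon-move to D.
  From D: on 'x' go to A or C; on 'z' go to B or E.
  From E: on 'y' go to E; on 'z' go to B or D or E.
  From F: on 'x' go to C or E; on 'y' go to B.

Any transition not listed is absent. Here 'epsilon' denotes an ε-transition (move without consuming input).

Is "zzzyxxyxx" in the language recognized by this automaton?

Start in {A}.
Read 'z': {A} → {C, D}.
Read 'z': {C, D} → {A, B, C, D, E, F}.
Read 'z': {A, B, C, D, E, F} → {A, B, C, D, E, F}.
Read 'y': {A, B, C, D, E, F} → {A, B, C, D, E, F}.
Read 'x': {A, B, C, D, E, F} → {A, B, C, D, E, F}.
Read 'x': {A, B, C, D, E, F} → {A, B, C, D, E, F}.
Read 'y': {A, B, C, D, E, F} → {A, B, C, D, E, F}.
Read 'x': {A, B, C, D, E, F} → {A, B, C, D, E, F}.
Read 'x': {A, B, C, D, E, F} → {A, B, C, D, E, F}.
The final set {A, B, C, D, E, F} contains the accepting state E.

Yes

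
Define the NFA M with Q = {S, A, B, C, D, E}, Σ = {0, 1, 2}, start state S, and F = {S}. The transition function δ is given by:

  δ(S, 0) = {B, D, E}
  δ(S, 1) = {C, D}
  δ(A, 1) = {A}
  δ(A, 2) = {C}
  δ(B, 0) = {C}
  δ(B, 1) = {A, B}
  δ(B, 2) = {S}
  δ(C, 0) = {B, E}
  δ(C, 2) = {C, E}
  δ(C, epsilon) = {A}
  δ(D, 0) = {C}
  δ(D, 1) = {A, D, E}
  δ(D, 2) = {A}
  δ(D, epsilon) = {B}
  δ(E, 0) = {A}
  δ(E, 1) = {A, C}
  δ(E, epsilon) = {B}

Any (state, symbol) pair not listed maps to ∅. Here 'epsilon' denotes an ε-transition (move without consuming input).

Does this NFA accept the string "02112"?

Start in {S}.
Read '0': S→{B, D, E}; now {B, D, E}.
Read '2': B→{S}, D→{A}, E→∅; now {S, A}.
Read '1': S→{C, D}, A→{A}; union {A, C, D}; ε-closure = {A, B, C, D}.
Read '1': A→{A}, B→{A, B}, C→∅, D→{A, D, E}; now {A, B, D, E}.
Read '2': A→{C}, B→{S}, D→{A}, E→∅; now {S, A, C}.
The final set {S, A, C} contains the accepting state S.

Yes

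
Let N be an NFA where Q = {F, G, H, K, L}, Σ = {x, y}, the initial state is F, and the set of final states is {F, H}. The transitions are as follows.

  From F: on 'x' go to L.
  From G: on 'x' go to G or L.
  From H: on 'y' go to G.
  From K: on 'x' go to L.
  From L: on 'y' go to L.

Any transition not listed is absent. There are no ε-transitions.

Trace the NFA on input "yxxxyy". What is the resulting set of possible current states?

∅

Start in {F}.
Read 'y': {F} → ∅.
The set is empty and remains empty for the remaining 5 symbols.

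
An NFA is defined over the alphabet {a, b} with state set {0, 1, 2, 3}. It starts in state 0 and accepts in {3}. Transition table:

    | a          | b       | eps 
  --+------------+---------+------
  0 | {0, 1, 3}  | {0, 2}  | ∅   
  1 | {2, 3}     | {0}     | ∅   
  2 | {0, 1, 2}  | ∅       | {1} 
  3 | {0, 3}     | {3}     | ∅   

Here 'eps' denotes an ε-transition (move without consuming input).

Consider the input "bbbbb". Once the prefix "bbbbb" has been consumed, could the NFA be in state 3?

Start in {0}.
Read 'b': 0→{0, 2}; union {0, 2}; ε-closure = {0, 1, 2}.
Read 'b': 0→{0, 2}, 1→{0}, 2→∅; union {0, 2}; ε-closure = {0, 1, 2}.
Read 'b': 0→{0, 2}, 1→{0}, 2→∅; union {0, 2}; ε-closure = {0, 1, 2}.
Read 'b': 0→{0, 2}, 1→{0}, 2→∅; union {0, 2}; ε-closure = {0, 1, 2}.
Read 'b': 0→{0, 2}, 1→{0}, 2→∅; union {0, 2}; ε-closure = {0, 1, 2}.
State 3 is not in {0, 1, 2}.

No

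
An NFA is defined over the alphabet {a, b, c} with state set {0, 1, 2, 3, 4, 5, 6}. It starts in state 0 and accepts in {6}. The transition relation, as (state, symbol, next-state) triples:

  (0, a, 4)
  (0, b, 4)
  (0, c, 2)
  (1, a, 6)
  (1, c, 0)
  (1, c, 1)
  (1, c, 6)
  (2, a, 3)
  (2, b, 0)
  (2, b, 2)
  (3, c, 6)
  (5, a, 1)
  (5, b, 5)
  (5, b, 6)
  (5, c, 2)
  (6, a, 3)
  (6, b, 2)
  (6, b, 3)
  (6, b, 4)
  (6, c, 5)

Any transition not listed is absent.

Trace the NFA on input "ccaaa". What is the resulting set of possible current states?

∅

Start in {0}.
Read 'c': 0→{2}; now {2}.
Read 'c': 2→∅; now ∅.
The set is empty and remains empty for the remaining 3 symbols.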